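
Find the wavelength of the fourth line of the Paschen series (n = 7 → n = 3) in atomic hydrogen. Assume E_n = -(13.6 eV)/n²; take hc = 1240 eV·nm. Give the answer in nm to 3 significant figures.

1010 nm

The Paschen series terminates on n_f = 3; the fourth line has n_i = 3+4 = 7.
ΔE = 13.60 × (1/3² − 1/7²) = 1.234 eV.
λ = 1240 / 1.234 = 1010 nm.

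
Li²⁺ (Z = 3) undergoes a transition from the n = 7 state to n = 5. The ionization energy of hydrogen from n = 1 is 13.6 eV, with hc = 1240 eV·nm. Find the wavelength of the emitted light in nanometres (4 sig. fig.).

For Z = 3 the level energies scale as Z², so the effective Rydberg energy is 13.6 × 9 = 122.4 eV.
ΔE = 122.4 × (1/5² − 1/7²) = 122.4 × 0.01959 = 2.398 eV.
λ = hc/ΔE = 1240 / 2.398 = 517.1 nm.

517.1 nm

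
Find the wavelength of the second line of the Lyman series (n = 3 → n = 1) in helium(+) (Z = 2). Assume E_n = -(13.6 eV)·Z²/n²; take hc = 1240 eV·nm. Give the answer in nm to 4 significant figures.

The Lyman series terminates on n_f = 1; the second line has n_i = 1+2 = 3.
ΔE = 54.40 × (1/1² − 1/3²) = 48.36 eV.
λ = 1240 / 48.36 = 25.64 nm.

25.64 nm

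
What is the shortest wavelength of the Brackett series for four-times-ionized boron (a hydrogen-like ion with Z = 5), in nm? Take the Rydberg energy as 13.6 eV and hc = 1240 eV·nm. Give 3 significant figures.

The Brackett series has lower level n_f = 4; the series limit corresponds to n_i → ∞.
ΔE_max = 13.6 × 25 / 4² = 21.25 eV.
λ_min = 1240 / 21.25 = 58.4 nm.

58.4 nm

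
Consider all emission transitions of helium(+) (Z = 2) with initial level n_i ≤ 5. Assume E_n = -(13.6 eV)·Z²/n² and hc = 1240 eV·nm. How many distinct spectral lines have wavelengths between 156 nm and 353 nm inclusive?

Enumerate all n_i → n_f pairs with 1 ≤ n_f < n_i ≤ 5 and compute λ = 1240 / [13.6·4·(1/n_f² − 1/n_i²)].
Lines falling in [156, 353] nm: 3→2 (164.1 nm), 5→3 (320.5 nm).

2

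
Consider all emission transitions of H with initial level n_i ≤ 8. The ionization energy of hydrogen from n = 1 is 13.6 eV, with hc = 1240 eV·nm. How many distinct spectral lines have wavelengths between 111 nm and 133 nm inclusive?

Enumerate all n_i → n_f pairs with 1 ≤ n_f < n_i ≤ 8 and compute λ = 1240 / [13.6·1·(1/n_f² − 1/n_i²)].
Lines falling in [111, 133] nm: 2→1 (121.6 nm).

1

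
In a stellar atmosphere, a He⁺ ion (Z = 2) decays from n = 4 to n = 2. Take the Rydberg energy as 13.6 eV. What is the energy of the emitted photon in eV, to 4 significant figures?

10.20 eV

The Bohr energies scale as Z², so for Z = 2: E_n = −54.40/n² eV.
E_4 = −54.40/16 = −3.400 eV and E_2 = −54.40/4 = −13.60 eV.
The photon energy is |E_4 − E_2| = 10.20 eV.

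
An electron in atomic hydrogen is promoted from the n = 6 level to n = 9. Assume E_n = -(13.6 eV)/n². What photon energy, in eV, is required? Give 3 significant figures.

E_9 = −13.60/81 = −0.1679 eV and E_6 = −13.60/36 = −0.3778 eV.
The photon energy is |E_9 − E_6| = 0.210 eV.

0.210 eV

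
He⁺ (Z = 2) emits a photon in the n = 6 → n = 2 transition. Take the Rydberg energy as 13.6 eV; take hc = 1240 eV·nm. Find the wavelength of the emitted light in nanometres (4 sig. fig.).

102.6 nm

For Z = 2 the level energies scale as Z², so the effective Rydberg energy is 13.6 × 4 = 54.40 eV.
ΔE = 54.40 × (1/2² − 1/6²) = 54.40 × 0.2222 = 12.09 eV.
λ = hc/ΔE = 1240 / 12.09 = 102.6 nm.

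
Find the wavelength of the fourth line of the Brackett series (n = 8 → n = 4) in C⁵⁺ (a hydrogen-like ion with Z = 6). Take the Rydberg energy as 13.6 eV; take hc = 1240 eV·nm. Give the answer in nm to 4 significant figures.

54.03 nm

The Brackett series terminates on n_f = 4; the fourth line has n_i = 4+4 = 8.
ΔE = 489.6 × (1/4² − 1/8²) = 22.95 eV.
λ = 1240 / 22.95 = 54.03 nm.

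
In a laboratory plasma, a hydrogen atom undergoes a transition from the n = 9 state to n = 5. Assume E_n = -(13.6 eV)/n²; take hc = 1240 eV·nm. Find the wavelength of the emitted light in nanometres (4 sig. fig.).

ΔE = 13.60 × (1/5² − 1/9²) = 13.60 × 0.02765 = 0.3761 eV.
λ = hc/ΔE = 1240 / 0.3761 = 3297 nm.
This line belongs to the Pfund series.

3297 nm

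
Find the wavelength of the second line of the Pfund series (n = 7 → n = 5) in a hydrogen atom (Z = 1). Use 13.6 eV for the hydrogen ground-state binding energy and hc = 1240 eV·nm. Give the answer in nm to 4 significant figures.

The Pfund series terminates on n_f = 5; the second line has n_i = 5+2 = 7.
ΔE = 13.60 × (1/5² − 1/7²) = 0.2664 eV.
λ = 1240 / 0.2664 = 4654 nm.

4654 nm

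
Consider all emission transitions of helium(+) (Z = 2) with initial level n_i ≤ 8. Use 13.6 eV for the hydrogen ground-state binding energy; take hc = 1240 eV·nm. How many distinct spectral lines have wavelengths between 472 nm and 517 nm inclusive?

Enumerate all n_i → n_f pairs with 1 ≤ n_f < n_i ≤ 8 and compute λ = 1240 / [13.6·4·(1/n_f² − 1/n_i²)].
Lines falling in [472, 517] nm: 8→4 (486.3 nm).

1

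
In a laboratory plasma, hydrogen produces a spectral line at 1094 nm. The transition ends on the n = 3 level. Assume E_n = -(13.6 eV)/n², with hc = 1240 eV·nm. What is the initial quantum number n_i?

The photon energy is ΔE = hc/λ = 1240 / 1094 = 1.133 eV.
With Z = 1, ΔE = 13.60 × (1/n_f² − 1/n_i²), so 1/n_f² − 1/n_i² = 0.08334.
With n_f = 3: 1/n_i² = 1/9 − 0.08334 = 0.02777, so n_i ≈ 6.00.

n_i = 6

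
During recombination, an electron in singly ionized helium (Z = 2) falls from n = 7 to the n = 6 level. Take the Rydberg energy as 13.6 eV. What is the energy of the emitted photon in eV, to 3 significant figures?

0.401 eV

The Bohr energies scale as Z², so for Z = 2: E_n = −54.40/n² eV.
E_7 = −54.40/49 = −1.110 eV and E_6 = −54.40/36 = −1.511 eV.
The photon energy is |E_7 − E_6| = 0.401 eV.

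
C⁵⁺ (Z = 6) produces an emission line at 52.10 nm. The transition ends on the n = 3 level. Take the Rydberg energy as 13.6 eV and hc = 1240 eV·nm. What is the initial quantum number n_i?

n_i = 4

The photon energy is ΔE = hc/λ = 1240 / 52.10 = 23.80 eV.
With Z = 6, ΔE = 489.6 × (1/n_f² − 1/n_i²), so 1/n_f² − 1/n_i² = 0.04861.
With n_f = 3: 1/n_i² = 1/9 − 0.04861 = 0.06250, so n_i ≈ 4.00.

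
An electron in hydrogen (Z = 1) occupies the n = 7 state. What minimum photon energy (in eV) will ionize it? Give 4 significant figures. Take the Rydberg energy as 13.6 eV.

E_7 = −13.60/49 = −0.2776 eV, so ionization (to E = 0) requires 0.2776 eV.

0.2776 eV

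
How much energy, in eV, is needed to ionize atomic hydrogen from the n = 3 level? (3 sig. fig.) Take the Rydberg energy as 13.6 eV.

E_3 = −13.60/9 = −1.51 eV, so ionization (to E = 0) requires 1.51 eV.

1.51 eV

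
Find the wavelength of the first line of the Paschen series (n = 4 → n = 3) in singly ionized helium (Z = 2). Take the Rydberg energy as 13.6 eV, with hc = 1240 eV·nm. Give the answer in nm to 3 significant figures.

The Paschen series terminates on n_f = 3; the first line has n_i = 3+1 = 4.
ΔE = 54.40 × (1/3² − 1/4²) = 2.644 eV.
λ = 1240 / 2.644 = 469 nm.

469 nm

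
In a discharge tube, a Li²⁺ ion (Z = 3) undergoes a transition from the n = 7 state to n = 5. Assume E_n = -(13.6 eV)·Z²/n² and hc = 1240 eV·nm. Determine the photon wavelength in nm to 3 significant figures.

For Z = 3 the level energies scale as Z², so the effective Rydberg energy is 13.6 × 9 = 122.4 eV.
ΔE = 122.4 × (1/5² − 1/7²) = 122.4 × 0.01959 = 2.398 eV.
λ = hc/ΔE = 1240 / 2.398 = 517 nm.

517 nm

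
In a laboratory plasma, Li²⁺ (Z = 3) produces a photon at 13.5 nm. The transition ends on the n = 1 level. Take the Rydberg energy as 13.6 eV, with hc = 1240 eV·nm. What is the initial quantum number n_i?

The photon energy is ΔE = hc/λ = 1240 / 13.5 = 91.85 eV.
With Z = 3, ΔE = 122.4 × (1/n_f² − 1/n_i²), so 1/n_f² − 1/n_i² = 0.7504.
With n_f = 1: 1/n_i² = 1/1 − 0.7504 = 0.2496, so n_i ≈ 2.00.

n_i = 2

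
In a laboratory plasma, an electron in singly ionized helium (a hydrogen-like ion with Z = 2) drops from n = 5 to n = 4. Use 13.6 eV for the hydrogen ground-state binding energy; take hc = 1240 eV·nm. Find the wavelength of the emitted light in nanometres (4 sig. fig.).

1013 nm

For Z = 2 the level energies scale as Z², so the effective Rydberg energy is 13.6 × 4 = 54.40 eV.
ΔE = 54.40 × (1/4² − 1/5²) = 54.40 × 0.02250 = 1.224 eV.
λ = hc/ΔE = 1240 / 1.224 = 1013 nm.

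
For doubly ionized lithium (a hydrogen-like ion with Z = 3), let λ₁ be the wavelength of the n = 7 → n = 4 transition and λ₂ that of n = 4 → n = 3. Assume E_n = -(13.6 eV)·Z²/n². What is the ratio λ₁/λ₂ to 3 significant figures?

1.15

λ ∝ 1/ΔE ∝ 1/(1/n_f² − 1/n_i²), and the Z² and hc factors cancel in the ratio.
λ₁/λ₂ = (1/3² − 1/4²)/(1/4² − 1/7²) = 0.04861/0.04209 = 1.15.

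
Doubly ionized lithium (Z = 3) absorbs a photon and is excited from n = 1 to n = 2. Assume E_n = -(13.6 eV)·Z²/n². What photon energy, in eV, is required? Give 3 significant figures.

91.8 eV

The Bohr energies scale as Z², so for Z = 3: E_n = −122.4/n² eV.
E_2 = −122.4/4 = −30.60 eV and E_1 = −122.4/1 = −122.4 eV.
The photon energy is |E_2 − E_1| = 91.8 eV.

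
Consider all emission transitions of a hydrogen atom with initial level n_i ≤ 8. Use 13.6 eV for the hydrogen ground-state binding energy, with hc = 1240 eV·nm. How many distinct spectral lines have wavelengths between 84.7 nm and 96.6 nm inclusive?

Enumerate all n_i → n_f pairs with 1 ≤ n_f < n_i ≤ 8 and compute λ = 1240 / [13.6·1·(1/n_f² − 1/n_i²)].
Lines falling in [84.7, 96.6] nm: 8→1 (92.62 nm), 7→1 (93.08 nm), 6→1 (93.78 nm), 5→1 (94.98 nm).

4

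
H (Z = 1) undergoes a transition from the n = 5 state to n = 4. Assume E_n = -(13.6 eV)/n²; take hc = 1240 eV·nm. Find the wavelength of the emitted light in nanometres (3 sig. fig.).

ΔE = 13.60 × (1/4² − 1/5²) = 13.60 × 0.02250 = 0.3060 eV.
λ = hc/ΔE = 1240 / 0.3060 = 4050 nm.
This line belongs to the Brackett series.

4050 nm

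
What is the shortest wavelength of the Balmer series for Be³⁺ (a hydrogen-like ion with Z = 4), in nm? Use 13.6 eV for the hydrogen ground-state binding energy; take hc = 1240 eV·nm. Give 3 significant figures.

22.8 nm

The Balmer series has lower level n_f = 2; the series limit corresponds to n_i → ∞.
ΔE_max = 13.6 × 16 / 2² = 54.40 eV.
λ_min = 1240 / 54.40 = 22.8 nm.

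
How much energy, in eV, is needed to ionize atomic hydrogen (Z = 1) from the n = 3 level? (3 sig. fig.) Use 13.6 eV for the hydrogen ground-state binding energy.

E_3 = −13.60/9 = −1.51 eV, so ionization (to E = 0) requires 1.51 eV.

1.51 eV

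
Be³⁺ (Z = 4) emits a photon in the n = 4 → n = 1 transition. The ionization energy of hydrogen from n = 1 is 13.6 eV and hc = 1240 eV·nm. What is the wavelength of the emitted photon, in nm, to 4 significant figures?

6.078 nm

For Z = 4 the level energies scale as Z², so the effective Rydberg energy is 13.6 × 16 = 217.6 eV.
ΔE = 217.6 × (1/1² − 1/4²) = 217.6 × 0.9375 = 204.0 eV.
λ = hc/ΔE = 1240 / 204.0 = 6.078 nm.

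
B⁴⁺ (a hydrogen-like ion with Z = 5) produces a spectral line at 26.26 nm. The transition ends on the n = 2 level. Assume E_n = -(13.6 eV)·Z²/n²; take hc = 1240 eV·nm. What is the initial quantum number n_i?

n_i = 3

The photon energy is ΔE = hc/λ = 1240 / 26.26 = 47.22 eV.
With Z = 5, ΔE = 340.0 × (1/n_f² − 1/n_i²), so 1/n_f² − 1/n_i² = 0.1389.
With n_f = 2: 1/n_i² = 1/4 − 0.1389 = 0.1111, so n_i ≈ 3.00.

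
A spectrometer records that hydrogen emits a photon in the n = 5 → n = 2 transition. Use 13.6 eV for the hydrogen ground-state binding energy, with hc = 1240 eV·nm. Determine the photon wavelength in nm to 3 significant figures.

434 nm

ΔE = 13.60 × (1/2² − 1/5²) = 13.60 × 0.2100 = 2.856 eV.
λ = hc/ΔE = 1240 / 2.856 = 434 nm.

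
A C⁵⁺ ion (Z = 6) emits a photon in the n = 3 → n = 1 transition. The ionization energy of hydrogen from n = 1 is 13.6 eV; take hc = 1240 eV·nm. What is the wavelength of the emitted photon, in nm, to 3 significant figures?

2.85 nm

For Z = 6 the level energies scale as Z², so the effective Rydberg energy is 13.6 × 36 = 489.6 eV.
ΔE = 489.6 × (1/1² − 1/3²) = 489.6 × 0.8889 = 435.2 eV.
λ = hc/ΔE = 1240 / 435.2 = 2.85 nm.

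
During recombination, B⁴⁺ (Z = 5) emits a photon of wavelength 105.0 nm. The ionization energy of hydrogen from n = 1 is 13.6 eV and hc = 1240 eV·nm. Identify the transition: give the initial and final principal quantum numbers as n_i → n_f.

The photon energy is ΔE = hc/λ = 1240 / 105.0 = 11.81 eV.
With Z = 5, ΔE = 340.0 × (1/n_f² − 1/n_i²), so 1/n_f² − 1/n_i² = 0.03473.
Trying n_f = 4 gives 1/n_i² = 0.02777, i.e. n_i ≈ 6; this pair matches.

n_i = 6, n_f = 4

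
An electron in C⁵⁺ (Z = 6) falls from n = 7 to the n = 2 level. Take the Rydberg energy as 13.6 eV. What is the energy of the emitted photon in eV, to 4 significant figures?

112.4 eV

The Bohr energies scale as Z², so for Z = 6: E_n = −489.6/n² eV.
E_7 = −489.6/49 = −9.992 eV and E_2 = −489.6/4 = −122.4 eV.
The photon energy is |E_7 − E_2| = 112.4 eV.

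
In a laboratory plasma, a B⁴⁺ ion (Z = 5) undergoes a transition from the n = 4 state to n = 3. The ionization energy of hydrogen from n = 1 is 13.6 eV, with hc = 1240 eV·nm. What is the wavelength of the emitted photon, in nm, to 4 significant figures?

75.03 nm

For Z = 5 the level energies scale as Z², so the effective Rydberg energy is 13.6 × 25 = 340.0 eV.
ΔE = 340.0 × (1/3² − 1/4²) = 340.0 × 0.04861 = 16.53 eV.
λ = hc/ΔE = 1240 / 16.53 = 75.03 nm.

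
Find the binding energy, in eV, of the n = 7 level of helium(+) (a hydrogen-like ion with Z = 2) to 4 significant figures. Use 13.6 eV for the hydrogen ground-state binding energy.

1.110 eV

E_n = −13.6 Z²/n² = −54.40/n² eV for Z = 2.
E_7 = −54.40/49 = −1.110 eV, so ionization (to E = 0) requires 1.110 eV.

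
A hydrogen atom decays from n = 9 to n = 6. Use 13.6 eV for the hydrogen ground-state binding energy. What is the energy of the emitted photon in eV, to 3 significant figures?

0.210 eV

E_9 = −13.60/81 = −0.1679 eV and E_6 = −13.60/36 = −0.3778 eV.
The photon energy is |E_9 − E_6| = 0.210 eV.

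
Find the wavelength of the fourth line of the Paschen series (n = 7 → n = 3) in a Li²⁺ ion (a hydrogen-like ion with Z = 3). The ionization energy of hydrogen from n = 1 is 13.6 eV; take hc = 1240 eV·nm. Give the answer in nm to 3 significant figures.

The Paschen series terminates on n_f = 3; the fourth line has n_i = 3+4 = 7.
ΔE = 122.4 × (1/3² − 1/7²) = 11.10 eV.
λ = 1240 / 11.10 = 112 nm.

112 nm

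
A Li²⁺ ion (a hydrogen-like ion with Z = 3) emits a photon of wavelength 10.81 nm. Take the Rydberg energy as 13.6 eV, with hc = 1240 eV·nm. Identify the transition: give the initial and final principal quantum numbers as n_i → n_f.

n_i = 4, n_f = 1

The photon energy is ΔE = hc/λ = 1240 / 10.81 = 114.7 eV.
With Z = 3, ΔE = 122.4 × (1/n_f² − 1/n_i²), so 1/n_f² − 1/n_i² = 0.9372.
Trying n_f = 1 gives 1/n_i² = 0.06284, i.e. n_i ≈ 4; this pair matches.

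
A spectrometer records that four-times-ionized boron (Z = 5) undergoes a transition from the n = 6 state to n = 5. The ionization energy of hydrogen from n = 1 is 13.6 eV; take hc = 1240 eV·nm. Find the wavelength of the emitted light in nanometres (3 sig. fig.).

For Z = 5 the level energies scale as Z², so the effective Rydberg energy is 13.6 × 25 = 340.0 eV.
ΔE = 340.0 × (1/5² − 1/6²) = 340.0 × 0.01222 = 4.156 eV.
λ = hc/ΔE = 1240 / 4.156 = 298 nm.

298 nm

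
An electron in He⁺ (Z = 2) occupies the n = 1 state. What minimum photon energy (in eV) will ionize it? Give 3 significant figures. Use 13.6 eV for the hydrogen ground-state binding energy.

E_n = −13.6 Z²/n² = −54.40/n² eV for Z = 2.
E_1 = −54.40/1 = −54.4 eV, so ionization (to E = 0) requires 54.4 eV.

54.4 eV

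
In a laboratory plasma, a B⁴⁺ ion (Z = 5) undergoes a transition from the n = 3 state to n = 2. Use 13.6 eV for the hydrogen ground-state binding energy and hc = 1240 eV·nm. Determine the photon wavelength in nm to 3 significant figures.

26.3 nm

For Z = 5 the level energies scale as Z², so the effective Rydberg energy is 13.6 × 25 = 340.0 eV.
ΔE = 340.0 × (1/2² − 1/3²) = 340.0 × 0.1389 = 47.22 eV.
λ = hc/ΔE = 1240 / 47.22 = 26.3 nm.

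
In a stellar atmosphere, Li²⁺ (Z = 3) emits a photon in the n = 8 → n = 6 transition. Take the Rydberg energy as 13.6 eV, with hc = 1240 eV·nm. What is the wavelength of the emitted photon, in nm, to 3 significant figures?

For Z = 3 the level energies scale as Z², so the effective Rydberg energy is 13.6 × 9 = 122.4 eV.
ΔE = 122.4 × (1/6² − 1/8²) = 122.4 × 0.01215 = 1.488 eV.
λ = hc/ΔE = 1240 / 1.488 = 834 nm.

834 nm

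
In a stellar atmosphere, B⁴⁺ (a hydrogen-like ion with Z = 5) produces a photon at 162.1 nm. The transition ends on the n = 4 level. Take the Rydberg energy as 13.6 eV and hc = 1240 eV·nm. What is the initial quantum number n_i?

n_i = 5

The photon energy is ΔE = hc/λ = 1240 / 162.1 = 7.650 eV.
With Z = 5, ΔE = 340.0 × (1/n_f² − 1/n_i²), so 1/n_f² − 1/n_i² = 0.02250.
With n_f = 4: 1/n_i² = 1/16 − 0.02250 = 0.04000, so n_i ≈ 5.00.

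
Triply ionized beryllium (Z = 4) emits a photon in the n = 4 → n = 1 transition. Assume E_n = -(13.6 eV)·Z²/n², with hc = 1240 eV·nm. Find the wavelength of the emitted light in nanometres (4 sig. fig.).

6.078 nm

For Z = 4 the level energies scale as Z², so the effective Rydberg energy is 13.6 × 16 = 217.6 eV.
ΔE = 217.6 × (1/1² − 1/4²) = 217.6 × 0.9375 = 204.0 eV.
λ = hc/ΔE = 1240 / 204.0 = 6.078 nm.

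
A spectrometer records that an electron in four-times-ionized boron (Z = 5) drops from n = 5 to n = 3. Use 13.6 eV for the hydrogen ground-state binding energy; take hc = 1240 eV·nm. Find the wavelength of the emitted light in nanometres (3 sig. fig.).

For Z = 5 the level energies scale as Z², so the effective Rydberg energy is 13.6 × 25 = 340.0 eV.
ΔE = 340.0 × (1/3² − 1/5²) = 340.0 × 0.07111 = 24.18 eV.
λ = hc/ΔE = 1240 / 24.18 = 51.3 nm.

51.3 nm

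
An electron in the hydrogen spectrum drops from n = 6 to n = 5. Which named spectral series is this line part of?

Pfund

The series is set by the lower level: n_f = 5 is the Pfund series.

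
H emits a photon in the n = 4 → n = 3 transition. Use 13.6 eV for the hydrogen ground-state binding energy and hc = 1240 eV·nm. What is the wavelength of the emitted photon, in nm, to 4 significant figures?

ΔE = 13.60 × (1/3² − 1/4²) = 13.60 × 0.04861 = 0.6611 eV.
λ = hc/ΔE = 1240 / 0.6611 = 1876 nm.

1876 nm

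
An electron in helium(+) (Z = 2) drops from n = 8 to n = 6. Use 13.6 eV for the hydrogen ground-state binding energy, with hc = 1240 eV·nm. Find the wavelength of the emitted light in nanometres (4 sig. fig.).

1876 nm

For Z = 2 the level energies scale as Z², so the effective Rydberg energy is 13.6 × 4 = 54.40 eV.
ΔE = 54.40 × (1/6² − 1/8²) = 54.40 × 0.01215 = 0.6611 eV.
λ = hc/ΔE = 1240 / 0.6611 = 1876 nm.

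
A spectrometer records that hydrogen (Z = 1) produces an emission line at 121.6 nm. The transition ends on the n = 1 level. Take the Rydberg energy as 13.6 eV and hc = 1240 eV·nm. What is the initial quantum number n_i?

The photon energy is ΔE = hc/λ = 1240 / 121.6 = 10.20 eV.
With Z = 1, ΔE = 13.60 × (1/n_f² − 1/n_i²), so 1/n_f² − 1/n_i² = 0.7498.
With n_f = 1: 1/n_i² = 1/1 − 0.7498 = 0.2502, so n_i ≈ 2.00.

n_i = 2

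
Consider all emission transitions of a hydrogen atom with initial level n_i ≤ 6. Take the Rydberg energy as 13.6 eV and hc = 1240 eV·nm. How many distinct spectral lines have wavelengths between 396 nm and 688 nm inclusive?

Enumerate all n_i → n_f pairs with 1 ≤ n_f < n_i ≤ 6 and compute λ = 1240 / [13.6·1·(1/n_f² − 1/n_i²)].
Lines falling in [396, 688] nm: 6→2 (410.3 nm), 5→2 (434.2 nm), 4→2 (486.3 nm), 3→2 (656.5 nm).

4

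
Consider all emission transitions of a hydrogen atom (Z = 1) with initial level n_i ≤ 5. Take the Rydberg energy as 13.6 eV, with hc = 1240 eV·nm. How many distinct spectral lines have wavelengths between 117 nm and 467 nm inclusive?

Enumerate all n_i → n_f pairs with 1 ≤ n_f < n_i ≤ 5 and compute λ = 1240 / [13.6·1·(1/n_f² − 1/n_i²)].
Lines falling in [117, 467] nm: 2→1 (121.6 nm), 5→2 (434.2 nm).

2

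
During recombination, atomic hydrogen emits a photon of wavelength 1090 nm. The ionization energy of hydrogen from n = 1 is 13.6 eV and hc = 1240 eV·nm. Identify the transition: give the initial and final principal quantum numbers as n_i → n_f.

n_i = 6, n_f = 3

The photon energy is ΔE = hc/λ = 1240 / 1090 = 1.138 eV.
With Z = 1, ΔE = 13.60 × (1/n_f² − 1/n_i²), so 1/n_f² − 1/n_i² = 0.08365.
Trying n_f = 3 gives 1/n_i² = 0.02746, i.e. n_i ≈ 6; this pair matches.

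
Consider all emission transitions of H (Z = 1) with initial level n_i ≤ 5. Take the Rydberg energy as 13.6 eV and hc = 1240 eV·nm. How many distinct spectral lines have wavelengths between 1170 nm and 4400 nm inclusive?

3

Enumerate all n_i → n_f pairs with 1 ≤ n_f < n_i ≤ 5 and compute λ = 1240 / [13.6·1·(1/n_f² − 1/n_i²)].
Lines falling in [1170, 4400] nm: 5→3 (1282 nm), 4→3 (1876 nm), 5→4 (4052 nm).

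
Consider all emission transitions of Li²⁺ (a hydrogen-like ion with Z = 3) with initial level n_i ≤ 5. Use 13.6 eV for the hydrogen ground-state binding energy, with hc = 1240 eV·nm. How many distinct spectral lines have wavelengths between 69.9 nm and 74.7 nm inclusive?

1

Enumerate all n_i → n_f pairs with 1 ≤ n_f < n_i ≤ 5 and compute λ = 1240 / [13.6·9·(1/n_f² − 1/n_i²)].
Lines falling in [69.9, 74.7] nm: 3→2 (72.94 nm).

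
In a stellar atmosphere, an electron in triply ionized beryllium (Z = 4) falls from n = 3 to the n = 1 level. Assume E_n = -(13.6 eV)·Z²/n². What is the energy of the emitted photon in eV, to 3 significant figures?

The Bohr energies scale as Z², so for Z = 4: E_n = −217.6/n² eV.
E_3 = −217.6/9 = −24.18 eV and E_1 = −217.6/1 = −217.6 eV.
The photon energy is |E_3 − E_1| = 193 eV.

193 eV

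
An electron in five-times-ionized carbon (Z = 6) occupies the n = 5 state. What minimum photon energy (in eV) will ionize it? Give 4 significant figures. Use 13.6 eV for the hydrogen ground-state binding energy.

19.58 eV

E_n = −13.6 Z²/n² = −489.6/n² eV for Z = 6.
E_5 = −489.6/25 = −19.58 eV, so ionization (to E = 0) requires 19.58 eV.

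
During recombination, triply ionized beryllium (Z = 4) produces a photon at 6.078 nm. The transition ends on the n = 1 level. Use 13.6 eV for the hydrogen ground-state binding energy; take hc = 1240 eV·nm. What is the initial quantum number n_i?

The photon energy is ΔE = hc/λ = 1240 / 6.078 = 204.0 eV.
With Z = 4, ΔE = 217.6 × (1/n_f² − 1/n_i²), so 1/n_f² − 1/n_i² = 0.9376.
With n_f = 1: 1/n_i² = 1/1 − 0.9376 = 0.06243, so n_i ≈ 4.00.

n_i = 4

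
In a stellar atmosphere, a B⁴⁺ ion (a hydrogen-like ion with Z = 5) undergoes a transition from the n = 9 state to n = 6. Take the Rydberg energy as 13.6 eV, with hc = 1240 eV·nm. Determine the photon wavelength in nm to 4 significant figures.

236.3 nm

For Z = 5 the level energies scale as Z², so the effective Rydberg energy is 13.6 × 25 = 340.0 eV.
ΔE = 340.0 × (1/6² − 1/9²) = 340.0 × 0.01543 = 5.247 eV.
λ = hc/ΔE = 1240 / 5.247 = 236.3 nm.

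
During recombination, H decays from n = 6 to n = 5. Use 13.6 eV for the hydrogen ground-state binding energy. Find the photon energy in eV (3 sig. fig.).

E_6 = −13.60/36 = −0.3778 eV and E_5 = −13.60/25 = −0.5440 eV.
The photon energy is |E_6 − E_5| = 0.166 eV.

0.166 eV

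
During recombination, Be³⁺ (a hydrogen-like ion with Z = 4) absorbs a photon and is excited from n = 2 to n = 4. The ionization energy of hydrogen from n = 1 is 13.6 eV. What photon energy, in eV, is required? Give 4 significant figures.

40.80 eV

The Bohr energies scale as Z², so for Z = 4: E_n = −217.6/n² eV.
E_4 = −217.6/16 = −13.60 eV and E_2 = −217.6/4 = −54.40 eV.
The photon energy is |E_4 − E_2| = 40.80 eV.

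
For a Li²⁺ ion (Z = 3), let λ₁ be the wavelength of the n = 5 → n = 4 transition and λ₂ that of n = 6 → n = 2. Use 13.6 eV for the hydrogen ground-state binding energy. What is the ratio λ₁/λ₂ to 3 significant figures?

9.88

λ ∝ 1/ΔE ∝ 1/(1/n_f² − 1/n_i²), and the Z² and hc factors cancel in the ratio.
λ₁/λ₂ = (1/2² − 1/6²)/(1/4² − 1/5²) = 0.2222/0.02250 = 9.88.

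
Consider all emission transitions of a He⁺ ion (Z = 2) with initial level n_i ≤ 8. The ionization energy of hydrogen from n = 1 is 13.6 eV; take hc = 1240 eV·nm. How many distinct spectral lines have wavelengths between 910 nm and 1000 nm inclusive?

Enumerate all n_i → n_f pairs with 1 ≤ n_f < n_i ≤ 8 and compute λ = 1240 / [13.6·4·(1/n_f² − 1/n_i²)].
Lines falling in [910, 1000] nm: 8→5 (935.1 nm).

1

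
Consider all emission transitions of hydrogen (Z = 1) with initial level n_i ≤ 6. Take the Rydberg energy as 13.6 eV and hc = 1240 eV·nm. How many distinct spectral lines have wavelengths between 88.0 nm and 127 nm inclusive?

Enumerate all n_i → n_f pairs with 1 ≤ n_f < n_i ≤ 6 and compute λ = 1240 / [13.6·1·(1/n_f² − 1/n_i²)].
Lines falling in [88.0, 127] nm: 6→1 (93.78 nm), 5→1 (94.98 nm), 4→1 (97.25 nm), 3→1 (102.6 nm), 2→1 (121.6 nm).

5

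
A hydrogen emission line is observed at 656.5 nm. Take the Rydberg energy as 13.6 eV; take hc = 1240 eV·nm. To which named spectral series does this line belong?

ΔE = 1240/656.5 = 1.889 eV.
This matches 13.6 × (1/2² − 1/3²), so n_f = 2: the Balmer series.

Balmer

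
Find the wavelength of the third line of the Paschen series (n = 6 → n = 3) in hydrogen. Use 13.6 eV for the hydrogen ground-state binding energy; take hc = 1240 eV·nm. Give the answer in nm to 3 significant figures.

The Paschen series terminates on n_f = 3; the third line has n_i = 3+3 = 6.
ΔE = 13.60 × (1/3² − 1/6²) = 1.133 eV.
λ = 1240 / 1.133 = 1090 nm.

1090 nm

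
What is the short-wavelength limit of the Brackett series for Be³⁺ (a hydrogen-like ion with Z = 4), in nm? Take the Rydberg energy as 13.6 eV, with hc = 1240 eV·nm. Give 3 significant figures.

91.2 nm

The Brackett series has lower level n_f = 4; the series limit corresponds to n_i → ∞.
ΔE_max = 13.6 × 16 / 4² = 13.60 eV.
λ_min = 1240 / 13.60 = 91.2 nm.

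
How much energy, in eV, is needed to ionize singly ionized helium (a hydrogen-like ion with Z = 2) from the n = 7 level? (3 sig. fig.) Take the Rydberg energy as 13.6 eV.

1.11 eV

E_n = −13.6 Z²/n² = −54.40/n² eV for Z = 2.
E_7 = −54.40/49 = −1.11 eV, so ionization (to E = 0) requires 1.11 eV.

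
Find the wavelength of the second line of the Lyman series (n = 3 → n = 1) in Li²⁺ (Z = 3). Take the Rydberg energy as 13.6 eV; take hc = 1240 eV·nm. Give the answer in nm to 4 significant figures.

The Lyman series terminates on n_f = 1; the second line has n_i = 1+2 = 3.
ΔE = 122.4 × (1/1² − 1/3²) = 108.8 eV.
λ = 1240 / 108.8 = 11.40 nm.

11.40 nm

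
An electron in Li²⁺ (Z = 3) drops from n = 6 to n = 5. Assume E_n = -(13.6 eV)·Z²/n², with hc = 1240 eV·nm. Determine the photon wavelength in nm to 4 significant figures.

828.9 nm

For Z = 3 the level energies scale as Z², so the effective Rydberg energy is 13.6 × 9 = 122.4 eV.
ΔE = 122.4 × (1/5² − 1/6²) = 122.4 × 0.01222 = 1.496 eV.
λ = hc/ΔE = 1240 / 1.496 = 828.9 nm.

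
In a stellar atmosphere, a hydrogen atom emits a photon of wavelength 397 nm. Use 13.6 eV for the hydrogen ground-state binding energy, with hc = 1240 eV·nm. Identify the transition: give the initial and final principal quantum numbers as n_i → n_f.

The photon energy is ΔE = hc/λ = 1240 / 397 = 3.123 eV.
With Z = 1, ΔE = 13.60 × (1/n_f² − 1/n_i²), so 1/n_f² − 1/n_i² = 0.2297.
Trying n_f = 2 gives 1/n_i² = 0.02034, i.e. n_i ≈ 7; this pair matches.

n_i = 7, n_f = 2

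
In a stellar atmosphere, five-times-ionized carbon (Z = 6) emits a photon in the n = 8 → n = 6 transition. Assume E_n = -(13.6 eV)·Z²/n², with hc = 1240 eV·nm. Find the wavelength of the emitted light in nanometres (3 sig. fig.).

208 nm

For Z = 6 the level energies scale as Z², so the effective Rydberg energy is 13.6 × 36 = 489.6 eV.
ΔE = 489.6 × (1/6² − 1/8²) = 489.6 × 0.01215 = 5.950 eV.
λ = hc/ΔE = 1240 / 5.950 = 208 nm.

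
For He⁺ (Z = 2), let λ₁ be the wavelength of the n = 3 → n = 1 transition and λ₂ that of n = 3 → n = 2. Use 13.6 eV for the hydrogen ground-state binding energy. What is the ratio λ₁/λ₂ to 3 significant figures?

0.156

λ ∝ 1/ΔE ∝ 1/(1/n_f² − 1/n_i²), and the Z² and hc factors cancel in the ratio.
λ₁/λ₂ = (1/2² − 1/3²)/(1/1² − 1/3²) = 0.1389/0.8889 = 0.156.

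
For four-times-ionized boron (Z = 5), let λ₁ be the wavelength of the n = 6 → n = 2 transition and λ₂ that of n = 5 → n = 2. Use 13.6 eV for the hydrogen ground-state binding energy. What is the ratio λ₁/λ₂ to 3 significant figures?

λ ∝ 1/ΔE ∝ 1/(1/n_f² − 1/n_i²), and the Z² and hc factors cancel in the ratio.
λ₁/λ₂ = (1/2² − 1/5²)/(1/2² − 1/6²) = 0.2100/0.2222 = 0.945.

0.945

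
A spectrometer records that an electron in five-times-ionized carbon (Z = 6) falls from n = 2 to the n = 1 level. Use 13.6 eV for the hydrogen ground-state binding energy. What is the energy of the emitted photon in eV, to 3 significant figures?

The Bohr energies scale as Z², so for Z = 6: E_n = −489.6/n² eV.
E_2 = −489.6/4 = −122.4 eV and E_1 = −489.6/1 = −489.6 eV.
The photon energy is |E_2 − E_1| = 367 eV.

367 eV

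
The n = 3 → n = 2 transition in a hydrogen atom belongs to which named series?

Balmer

The series is set by the lower level: n_f = 2 is the Balmer series.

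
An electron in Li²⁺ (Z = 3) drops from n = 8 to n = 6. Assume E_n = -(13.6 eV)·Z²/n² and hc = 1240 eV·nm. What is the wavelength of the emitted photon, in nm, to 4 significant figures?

For Z = 3 the level energies scale as Z², so the effective Rydberg energy is 13.6 × 9 = 122.4 eV.
ΔE = 122.4 × (1/6² − 1/8²) = 122.4 × 0.01215 = 1.488 eV.
λ = hc/ΔE = 1240 / 1.488 = 833.6 nm.

833.6 nm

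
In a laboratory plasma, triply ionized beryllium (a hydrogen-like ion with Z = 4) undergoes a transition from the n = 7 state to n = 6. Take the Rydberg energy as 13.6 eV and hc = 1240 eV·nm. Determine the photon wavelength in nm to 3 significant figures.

773 nm

For Z = 4 the level energies scale as Z², so the effective Rydberg energy is 13.6 × 16 = 217.6 eV.
ΔE = 217.6 × (1/6² − 1/7²) = 217.6 × 0.007370 = 1.604 eV.
λ = hc/ΔE = 1240 / 1.604 = 773 nm.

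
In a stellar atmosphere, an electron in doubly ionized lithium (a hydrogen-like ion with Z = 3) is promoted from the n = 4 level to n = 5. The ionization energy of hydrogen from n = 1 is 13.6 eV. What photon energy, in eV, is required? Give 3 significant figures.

The Bohr energies scale as Z², so for Z = 3: E_n = −122.4/n² eV.
E_5 = −122.4/25 = −4.896 eV and E_4 = −122.4/16 = −7.650 eV.
The photon energy is |E_5 − E_4| = 2.75 eV.

2.75 eV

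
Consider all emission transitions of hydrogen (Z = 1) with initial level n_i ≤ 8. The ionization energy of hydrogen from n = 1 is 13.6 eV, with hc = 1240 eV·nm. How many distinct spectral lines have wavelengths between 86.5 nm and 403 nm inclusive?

9

Enumerate all n_i → n_f pairs with 1 ≤ n_f < n_i ≤ 8 and compute λ = 1240 / [13.6·1·(1/n_f² − 1/n_i²)].
Lines falling in [86.5, 403] nm: 8→1 (92.62 nm), 7→1 (93.08 nm), 6→1 (93.78 nm), 5→1 (94.98 nm), 4→1 (97.25 nm), 3→1 (102.6 nm), 2→1 (121.6 nm), 8→2 (389.0 nm), 7→2 (397.1 nm).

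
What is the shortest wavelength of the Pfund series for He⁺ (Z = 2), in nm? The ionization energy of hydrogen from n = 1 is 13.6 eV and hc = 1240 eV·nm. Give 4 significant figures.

The Pfund series has lower level n_f = 5; the series limit corresponds to n_i → ∞.
ΔE_max = 13.6 × 4 / 5² = 2.176 eV.
λ_min = 1240 / 2.176 = 569.9 nm.

569.9 nm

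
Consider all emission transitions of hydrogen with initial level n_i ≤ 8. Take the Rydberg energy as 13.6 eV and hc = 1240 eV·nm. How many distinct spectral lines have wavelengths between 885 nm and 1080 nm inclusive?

Enumerate all n_i → n_f pairs with 1 ≤ n_f < n_i ≤ 8 and compute λ = 1240 / [13.6·1·(1/n_f² − 1/n_i²)].
Lines falling in [885, 1080] nm: 8→3 (954.9 nm), 7→3 (1005 nm).

2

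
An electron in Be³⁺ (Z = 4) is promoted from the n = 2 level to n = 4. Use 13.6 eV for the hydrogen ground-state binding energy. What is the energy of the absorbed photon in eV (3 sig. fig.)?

The Bohr energies scale as Z², so for Z = 4: E_n = −217.6/n² eV.
E_4 = −217.6/16 = −13.60 eV and E_2 = −217.6/4 = −54.40 eV.
The photon energy is |E_4 − E_2| = 40.8 eV.

40.8 eV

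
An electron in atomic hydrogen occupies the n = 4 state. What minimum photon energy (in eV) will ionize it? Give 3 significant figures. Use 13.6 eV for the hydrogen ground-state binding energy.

0.850 eV

E_4 = −13.60/16 = −0.850 eV, so ionization (to E = 0) requires 0.850 eV.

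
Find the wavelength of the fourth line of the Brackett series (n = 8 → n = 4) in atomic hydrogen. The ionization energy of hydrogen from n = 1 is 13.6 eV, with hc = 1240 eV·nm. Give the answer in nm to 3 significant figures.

1950 nm

The Brackett series terminates on n_f = 4; the fourth line has n_i = 4+4 = 8.
ΔE = 13.60 × (1/4² − 1/8²) = 0.6375 eV.
λ = 1240 / 0.6375 = 1950 nm.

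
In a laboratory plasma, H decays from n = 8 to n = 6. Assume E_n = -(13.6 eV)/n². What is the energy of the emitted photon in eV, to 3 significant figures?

E_8 = −13.60/64 = −0.2125 eV and E_6 = −13.60/36 = −0.3778 eV.
The photon energy is |E_8 − E_6| = 0.165 eV.

0.165 eV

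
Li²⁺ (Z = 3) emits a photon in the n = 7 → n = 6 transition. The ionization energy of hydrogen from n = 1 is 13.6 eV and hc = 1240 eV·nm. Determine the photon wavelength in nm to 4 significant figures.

For Z = 3 the level energies scale as Z², so the effective Rydberg energy is 13.6 × 9 = 122.4 eV.
ΔE = 122.4 × (1/6² − 1/7²) = 122.4 × 0.007370 = 0.9020 eV.
λ = hc/ΔE = 1240 / 0.9020 = 1375 nm.

1375 nm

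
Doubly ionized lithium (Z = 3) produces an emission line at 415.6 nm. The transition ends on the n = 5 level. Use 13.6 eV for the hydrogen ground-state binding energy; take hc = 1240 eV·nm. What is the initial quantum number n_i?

n_i = 8

The photon energy is ΔE = hc/λ = 1240 / 415.6 = 2.984 eV.
With Z = 3, ΔE = 122.4 × (1/n_f² − 1/n_i²), so 1/n_f² − 1/n_i² = 0.02438.
With n_f = 5: 1/n_i² = 1/25 − 0.02438 = 0.01562, so n_i ≈ 8.00.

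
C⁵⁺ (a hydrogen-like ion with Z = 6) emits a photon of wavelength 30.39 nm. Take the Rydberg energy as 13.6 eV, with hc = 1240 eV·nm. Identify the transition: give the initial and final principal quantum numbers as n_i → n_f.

n_i = 6, n_f = 3

The photon energy is ΔE = hc/λ = 1240 / 30.39 = 40.80 eV.
With Z = 6, ΔE = 489.6 × (1/n_f² − 1/n_i²), so 1/n_f² − 1/n_i² = 0.08334.
Trying n_f = 3 gives 1/n_i² = 0.02777, i.e. n_i ≈ 6; this pair matches.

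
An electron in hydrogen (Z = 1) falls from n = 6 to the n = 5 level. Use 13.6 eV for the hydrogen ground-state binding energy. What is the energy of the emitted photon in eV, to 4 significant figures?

0.1662 eV

E_6 = −13.60/36 = −0.3778 eV and E_5 = −13.60/25 = −0.5440 eV.
The photon energy is |E_6 − E_5| = 0.1662 eV.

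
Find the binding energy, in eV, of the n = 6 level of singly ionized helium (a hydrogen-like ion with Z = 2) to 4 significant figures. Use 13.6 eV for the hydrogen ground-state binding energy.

1.511 eV

E_n = −13.6 Z²/n² = −54.40/n² eV for Z = 2.
E_6 = −54.40/36 = −1.511 eV, so ionization (to E = 0) requires 1.511 eV.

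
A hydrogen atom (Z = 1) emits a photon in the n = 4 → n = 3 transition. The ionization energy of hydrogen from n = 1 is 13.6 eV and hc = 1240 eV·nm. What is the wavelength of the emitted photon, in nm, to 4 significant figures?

ΔE = 13.60 × (1/3² − 1/4²) = 13.60 × 0.04861 = 0.6611 eV.
λ = hc/ΔE = 1240 / 0.6611 = 1876 nm.
This line belongs to the Paschen series.

1876 nm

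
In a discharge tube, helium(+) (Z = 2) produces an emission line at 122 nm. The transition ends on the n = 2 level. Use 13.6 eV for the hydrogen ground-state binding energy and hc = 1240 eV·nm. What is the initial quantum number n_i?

The photon energy is ΔE = hc/λ = 1240 / 122 = 10.16 eV.
With Z = 2, ΔE = 54.40 × (1/n_f² − 1/n_i²), so 1/n_f² − 1/n_i² = 0.1868.
With n_f = 2: 1/n_i² = 1/4 − 0.1868 = 0.06316, so n_i ≈ 3.98.

n_i = 4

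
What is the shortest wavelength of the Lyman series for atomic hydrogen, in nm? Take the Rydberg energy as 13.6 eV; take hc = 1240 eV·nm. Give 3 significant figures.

91.2 nm

The Lyman series has lower level n_f = 1; the series limit corresponds to n_i → ∞.
ΔE_max = 13.6 × 1 / 1² = 13.60 eV.
λ_min = 1240 / 13.60 = 91.2 nm.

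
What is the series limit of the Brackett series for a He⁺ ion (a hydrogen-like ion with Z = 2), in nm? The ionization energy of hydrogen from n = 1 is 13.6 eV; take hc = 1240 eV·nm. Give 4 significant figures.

364.7 nm

The Brackett series has lower level n_f = 4; the series limit corresponds to n_i → ∞.
ΔE_max = 13.6 × 4 / 4² = 3.400 eV.
λ_min = 1240 / 3.400 = 364.7 nm.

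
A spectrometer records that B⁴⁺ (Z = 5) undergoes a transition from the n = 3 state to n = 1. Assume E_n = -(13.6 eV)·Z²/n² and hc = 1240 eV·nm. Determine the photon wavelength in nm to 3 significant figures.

For Z = 5 the level energies scale as Z², so the effective Rydberg energy is 13.6 × 25 = 340.0 eV.
ΔE = 340.0 × (1/1² − 1/3²) = 340.0 × 0.8889 = 302.2 eV.
λ = hc/ΔE = 1240 / 302.2 = 4.10 nm.

4.10 nm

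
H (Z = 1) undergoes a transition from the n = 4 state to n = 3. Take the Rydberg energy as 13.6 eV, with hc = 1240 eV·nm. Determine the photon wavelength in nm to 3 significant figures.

ΔE = 13.60 × (1/3² − 1/4²) = 13.60 × 0.04861 = 0.6611 eV.
λ = hc/ΔE = 1240 / 0.6611 = 1880 nm.
This line belongs to the Paschen series.

1880 nm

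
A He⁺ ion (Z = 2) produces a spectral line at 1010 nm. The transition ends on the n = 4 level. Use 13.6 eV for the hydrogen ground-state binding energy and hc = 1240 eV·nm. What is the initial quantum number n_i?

n_i = 5

The photon energy is ΔE = hc/λ = 1240 / 1010 = 1.228 eV.
With Z = 2, ΔE = 54.40 × (1/n_f² − 1/n_i²), so 1/n_f² − 1/n_i² = 0.02257.
With n_f = 4: 1/n_i² = 1/16 − 0.02257 = 0.03993, so n_i ≈ 5.00.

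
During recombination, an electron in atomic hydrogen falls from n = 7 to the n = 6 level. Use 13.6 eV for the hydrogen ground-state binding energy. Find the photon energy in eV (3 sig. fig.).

0.100 eV

E_7 = −13.60/49 = −0.2776 eV and E_6 = −13.60/36 = −0.3778 eV.
The photon energy is |E_7 − E_6| = 0.100 eV.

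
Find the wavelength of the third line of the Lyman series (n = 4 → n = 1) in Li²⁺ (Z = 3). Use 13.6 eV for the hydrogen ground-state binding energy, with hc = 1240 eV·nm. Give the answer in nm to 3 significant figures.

The Lyman series terminates on n_f = 1; the third line has n_i = 1+3 = 4.
ΔE = 122.4 × (1/1² − 1/4²) = 114.8 eV.
λ = 1240 / 114.8 = 10.8 nm.

10.8 nm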